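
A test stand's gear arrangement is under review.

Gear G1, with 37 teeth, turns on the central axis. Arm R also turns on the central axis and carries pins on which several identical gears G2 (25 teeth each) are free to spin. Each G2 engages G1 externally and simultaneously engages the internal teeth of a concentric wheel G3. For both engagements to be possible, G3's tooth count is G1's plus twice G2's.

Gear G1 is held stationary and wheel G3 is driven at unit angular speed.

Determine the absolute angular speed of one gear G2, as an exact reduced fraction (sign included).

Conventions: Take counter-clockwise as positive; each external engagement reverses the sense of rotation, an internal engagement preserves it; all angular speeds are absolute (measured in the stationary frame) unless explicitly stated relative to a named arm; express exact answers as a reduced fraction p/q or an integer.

topology: planetary set — G1 37T / G2 25T / G3 87T, arm = carrier (Willis)
ring teeth: 37 + 2·25 = 87
37(ω_sun−ω_arm) = −87(ω_ring−ω_arm),  ω_sun = 0, ω_ring = 1
37(0−ω_arm) = −87(1−ω_arm)  ⇒  124·ω_arm = 87  ⇒  ω_arm = 87/124
sun–planet mesh: 37·(0−87/124) = −25·(ω_p−ω_arm)  ⇒  ω_p−ω_arm = 3219/3100
ω_p = 87/124 + 3219/3100 = 87/50
exact speed ratio = 87/50

87/50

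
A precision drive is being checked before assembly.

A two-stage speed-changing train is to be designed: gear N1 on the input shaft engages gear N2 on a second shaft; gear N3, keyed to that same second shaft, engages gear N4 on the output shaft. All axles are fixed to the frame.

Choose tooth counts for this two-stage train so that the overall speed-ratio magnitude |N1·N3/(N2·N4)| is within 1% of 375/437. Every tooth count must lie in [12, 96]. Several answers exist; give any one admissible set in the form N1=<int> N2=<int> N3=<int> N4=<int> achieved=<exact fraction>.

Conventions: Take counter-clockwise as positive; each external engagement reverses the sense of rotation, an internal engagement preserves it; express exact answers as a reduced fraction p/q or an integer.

design class (target 375/437): fixed-axis compound train
target = 375/437 in lowest terms: an exact hit needs N1·N3 = k·375 and N2·N4 = k·437 for one integer k, every count in [12, 96]; additionally prefer no 1:1 stage (N1 ≠ N2, N3 ≠ N4)
k = 1: N1·N3 = 375 = 15·25, N2·N4 = 437 = 19·23
achieved = 15·25/(19·23) = 375/437; |achieved − target| = 0 ≤ 15/1748 ✓

N1=15 N2=19 N3=25 N4=23 achieved=375/437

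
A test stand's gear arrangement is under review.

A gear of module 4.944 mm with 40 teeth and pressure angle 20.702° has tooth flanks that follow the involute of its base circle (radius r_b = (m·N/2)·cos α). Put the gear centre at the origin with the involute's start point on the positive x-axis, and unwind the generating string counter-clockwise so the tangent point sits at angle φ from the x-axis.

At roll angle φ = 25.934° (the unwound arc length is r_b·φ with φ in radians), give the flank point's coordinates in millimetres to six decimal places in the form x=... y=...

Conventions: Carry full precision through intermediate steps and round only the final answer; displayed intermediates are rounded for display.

x=101.490783 y=2.801019

recognized (one wheel, involute flank): single-mesh tooth geometry, m = 4.944, N = 40
pitch radius r_p = m·N/2 = 4.944·40/2 = 98.880000
base radius r_b = r_p·cos α = 98.880000·cos 20.702° = 92.495486
roll angle φ = 25.934° = 0.45263369 rad
x = r_b·(cos φ + φ·sin φ) = 101.490783
y = r_b·(sin φ − φ·cos φ) = 2.801019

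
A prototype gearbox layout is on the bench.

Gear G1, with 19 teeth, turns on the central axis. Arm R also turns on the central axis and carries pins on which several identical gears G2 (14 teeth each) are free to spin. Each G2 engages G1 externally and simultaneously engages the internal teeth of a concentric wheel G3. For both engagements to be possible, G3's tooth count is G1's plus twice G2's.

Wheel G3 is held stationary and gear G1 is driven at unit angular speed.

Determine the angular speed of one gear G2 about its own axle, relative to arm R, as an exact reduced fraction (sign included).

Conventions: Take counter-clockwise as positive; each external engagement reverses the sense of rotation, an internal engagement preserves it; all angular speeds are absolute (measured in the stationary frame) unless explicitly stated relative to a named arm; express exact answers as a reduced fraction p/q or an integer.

-893/924

topology: planetary set — G1 19T / G2 14T / G3 47T, arm = carrier (Willis)
ring teeth: 19 + 2·14 = 47
19(ω_sun−ω_arm) = −47(ω_ring−ω_arm),  ω_ring = 0, ω_sun = 1
19(1−ω_arm) = −47(0−ω_arm)  ⇒  66·ω_arm = 19  ⇒  ω_arm = 19/66
sun–planet mesh: 19·(1−19/66) = −14·(ω_p−ω_arm)  ⇒  ω_p−ω_arm = -893/924
exact speed ratio = -893/924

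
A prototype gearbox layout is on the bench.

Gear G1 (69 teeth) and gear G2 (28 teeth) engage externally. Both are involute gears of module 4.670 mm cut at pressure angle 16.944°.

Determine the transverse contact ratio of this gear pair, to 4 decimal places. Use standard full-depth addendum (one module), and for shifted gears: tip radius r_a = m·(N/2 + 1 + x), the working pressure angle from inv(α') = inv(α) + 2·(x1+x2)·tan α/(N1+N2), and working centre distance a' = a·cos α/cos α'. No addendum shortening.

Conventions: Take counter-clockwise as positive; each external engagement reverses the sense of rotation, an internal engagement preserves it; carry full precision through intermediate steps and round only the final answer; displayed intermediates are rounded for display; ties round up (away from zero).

single-mesh involute tooth geometry (69T engaging 28T at module 4.670)
base radii: r_b1 = 154.121007, r_b2 = 62.541858
tip radii: r_a1 = 165.785000, r_a2 = 70.050000
no profile shift: α' = α, a' = a
action lengths: √(r_a1²−r_b1²) = 61.085034, √(r_a2²−r_b2²) = 31.551838
base pitch p_b = π·m·cos α = 14.034360
CR = (61.085034 + 31.551838 − 226.495000·sin 16.94400°)/14.034360 = 1.897334
contact ratio ≈ 1.8973

1.8973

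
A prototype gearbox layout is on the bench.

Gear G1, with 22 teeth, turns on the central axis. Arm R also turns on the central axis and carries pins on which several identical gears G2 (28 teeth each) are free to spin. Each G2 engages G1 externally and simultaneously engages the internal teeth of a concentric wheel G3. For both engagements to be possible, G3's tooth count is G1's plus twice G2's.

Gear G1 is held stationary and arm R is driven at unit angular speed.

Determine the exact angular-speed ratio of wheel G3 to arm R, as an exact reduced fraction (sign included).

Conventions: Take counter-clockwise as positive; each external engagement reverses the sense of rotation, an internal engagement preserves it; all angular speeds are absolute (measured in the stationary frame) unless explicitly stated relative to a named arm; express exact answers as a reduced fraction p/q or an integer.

50/39

recognized (axles ride arm R): planetary set, 22/28/78 teeth
ring teeth: 22 + 2·28 = 78
22(ω_sun−ω_arm) = −78(ω_ring−ω_arm),  ω_sun = 0, ω_arm = 1
ω_ring = 1 − (22/78)(0−1) = 50/39
ω_out/ω_in = 50/39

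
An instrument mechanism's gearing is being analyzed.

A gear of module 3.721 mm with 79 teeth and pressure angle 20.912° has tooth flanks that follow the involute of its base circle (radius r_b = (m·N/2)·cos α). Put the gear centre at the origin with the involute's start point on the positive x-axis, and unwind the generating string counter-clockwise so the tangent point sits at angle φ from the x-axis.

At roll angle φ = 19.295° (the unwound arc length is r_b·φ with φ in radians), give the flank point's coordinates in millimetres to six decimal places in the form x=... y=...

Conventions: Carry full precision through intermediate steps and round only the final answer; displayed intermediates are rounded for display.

single-mesh involute tooth geometry (79T wheel at module 3.721)
pitch radius r_p = m·N/2 = 3.721·79/2 = 146.979500
base radius r_b = r_p·cos α = 146.979500·cos 20.912° = 137.297922
roll angle φ = 19.295° = 0.33676128 rad
x = r_b·(cos φ + φ·sin φ) = 144.863930
y = r_b·(sin φ − φ·cos φ) = 1.728128

x=144.863930 y=1.728128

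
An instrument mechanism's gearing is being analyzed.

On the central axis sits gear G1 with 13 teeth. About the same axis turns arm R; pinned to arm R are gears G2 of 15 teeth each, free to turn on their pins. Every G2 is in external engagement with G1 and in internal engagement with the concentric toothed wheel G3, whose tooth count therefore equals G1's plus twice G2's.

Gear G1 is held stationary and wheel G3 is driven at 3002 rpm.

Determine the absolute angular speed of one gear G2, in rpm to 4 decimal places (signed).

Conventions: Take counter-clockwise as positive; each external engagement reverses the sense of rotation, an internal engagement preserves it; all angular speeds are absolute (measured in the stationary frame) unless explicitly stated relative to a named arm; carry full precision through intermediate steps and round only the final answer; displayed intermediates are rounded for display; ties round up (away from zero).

recognized (axles ride arm R): planetary set, 13/15/43 teeth
normalise by the input: solve with ω_ring = 1, then scale by 3002 rpm
ring teeth: 13 + 2·15 = 43
13(ω_sun−ω_arm) = −43(ω_ring−ω_arm),  ω_sun = 0, ω_ring = 1
13(0−ω_arm) = −43(1−ω_arm)  ⇒  56·ω_arm = 43  ⇒  ω_arm = 43/56
sun–planet mesh: 13·(0−43/56) = −15·(ω_p−ω_arm)  ⇒  ω_p−ω_arm = 559/840
ω_p = 43/56 + 559/840 = 43/30
scale: ω_p = 43/30 × 3002 rpm = +4302.8667 rpm

+4302.8667 rpm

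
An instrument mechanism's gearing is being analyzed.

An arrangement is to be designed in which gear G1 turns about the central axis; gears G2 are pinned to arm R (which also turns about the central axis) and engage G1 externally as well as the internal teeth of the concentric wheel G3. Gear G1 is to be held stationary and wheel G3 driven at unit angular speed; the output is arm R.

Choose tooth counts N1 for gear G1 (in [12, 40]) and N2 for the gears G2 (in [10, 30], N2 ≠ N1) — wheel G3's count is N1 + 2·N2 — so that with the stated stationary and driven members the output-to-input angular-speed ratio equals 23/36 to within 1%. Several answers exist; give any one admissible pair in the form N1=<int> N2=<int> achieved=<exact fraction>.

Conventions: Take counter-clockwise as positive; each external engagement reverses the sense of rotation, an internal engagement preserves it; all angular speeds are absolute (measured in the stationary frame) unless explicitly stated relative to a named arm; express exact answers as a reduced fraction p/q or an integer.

N1=26 N2=10 achieved=23/36

topology: planetary set — design target 23/36, arm = carrier (Willis)
Willis with ω_sun = 0: ω_arm/ω_ring = N3/(N1+N3); set equal to 23/36  ⇒  N3/N1 = (23/36)/(1 − 23/36) = 23/13
N3 = N1 + 2·N2  ⇒  N2/N1 = (N3/N1 − 1)/2 = (23/13 − 1)/2 = 5/13
smallest multiple with N1 ≥ 12 and N2 ≥ 10: k = 2  ⇒  N1 = 2·13 = 26, N2 = 2·5 = 10 (N1 ≤ 40, N2 ≤ 30, N2 ≠ N1 ✓), N3 = 26 + 2·10 = 46
check: N3/(N1+N3) with N1 = 26, N3 = 46 gives 23/36; |achieved − target| = 0 ≤ 23/3600 ✓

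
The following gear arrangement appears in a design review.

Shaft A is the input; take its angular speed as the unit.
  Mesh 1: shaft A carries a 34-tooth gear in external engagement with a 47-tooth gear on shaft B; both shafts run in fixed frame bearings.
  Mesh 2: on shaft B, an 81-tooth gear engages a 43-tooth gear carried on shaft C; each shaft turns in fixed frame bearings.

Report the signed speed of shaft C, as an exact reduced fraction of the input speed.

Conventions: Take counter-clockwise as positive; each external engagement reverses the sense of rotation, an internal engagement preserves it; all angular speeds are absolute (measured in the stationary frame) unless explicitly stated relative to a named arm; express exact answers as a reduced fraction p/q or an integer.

2-mesh fixed-axis compound train (all bearings frame-fixed)
mesh 1 [34T→47T]: |ω|/ω_in = 1×34/47 = 34/47, sense flips to −
mesh 2 [81T→43T]: |ω|/ω_in = (34/47)×81/43 = 2754/2021, sense flips to +
signed output speed (× input speed) = 2754/2021

2754/2021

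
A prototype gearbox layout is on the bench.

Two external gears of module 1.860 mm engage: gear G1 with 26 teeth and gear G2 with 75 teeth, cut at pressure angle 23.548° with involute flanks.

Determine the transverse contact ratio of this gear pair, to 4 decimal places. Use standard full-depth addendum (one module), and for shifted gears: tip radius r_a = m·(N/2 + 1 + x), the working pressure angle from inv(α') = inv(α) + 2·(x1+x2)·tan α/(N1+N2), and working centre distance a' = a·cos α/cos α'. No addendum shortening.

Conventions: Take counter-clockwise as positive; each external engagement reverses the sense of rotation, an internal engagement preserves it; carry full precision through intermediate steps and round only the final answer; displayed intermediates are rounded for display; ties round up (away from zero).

1.5642

class = single-mesh tooth geometry [involute pair 26T × 75T, m = 1.860]
base radii: r_b1 = 22.166427, r_b2 = 63.941617
tip radii: r_a1 = 26.040000, r_a2 = 71.610000
no profile shift: α' = α, a' = a
action lengths: √(r_a1²−r_b1²) = 13.664959, √(r_a2²−r_b2²) = 32.240683
base pitch p_b = π·m·cos α = 5.356760
CR = (13.664959 + 32.240683 − 93.930000·sin 23.54800°)/5.356760 = 1.564190
contact ratio ≈ 1.5642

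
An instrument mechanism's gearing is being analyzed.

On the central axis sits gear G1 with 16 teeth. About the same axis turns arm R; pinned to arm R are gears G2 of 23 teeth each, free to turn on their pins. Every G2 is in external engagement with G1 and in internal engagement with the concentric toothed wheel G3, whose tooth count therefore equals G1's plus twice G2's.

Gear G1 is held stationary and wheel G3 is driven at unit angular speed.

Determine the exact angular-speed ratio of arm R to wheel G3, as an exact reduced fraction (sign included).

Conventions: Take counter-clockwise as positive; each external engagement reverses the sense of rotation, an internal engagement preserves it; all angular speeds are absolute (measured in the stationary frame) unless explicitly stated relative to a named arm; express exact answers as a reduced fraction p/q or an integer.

31/39

topology: planetary set — G1 16T / G2 23T / G3 62T, arm = carrier (Willis)
ring teeth: 16 + 2·23 = 62
16(ω_sun−ω_arm) = −62(ω_ring−ω_arm),  ω_sun = 0, ω_ring = 1
16(0−ω_arm) = −62(1−ω_arm)  ⇒  78·ω_arm = 62  ⇒  ω_arm = 31/39
ω_out/ω_in = 31/39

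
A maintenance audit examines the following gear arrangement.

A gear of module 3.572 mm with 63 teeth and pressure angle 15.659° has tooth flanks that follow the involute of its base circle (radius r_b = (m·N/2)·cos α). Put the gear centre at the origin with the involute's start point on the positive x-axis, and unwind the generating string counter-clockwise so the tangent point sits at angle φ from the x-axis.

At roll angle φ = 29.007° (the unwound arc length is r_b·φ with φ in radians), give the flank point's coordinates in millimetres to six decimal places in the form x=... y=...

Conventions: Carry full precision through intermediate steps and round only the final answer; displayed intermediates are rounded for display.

x=121.349222 y=4.567131

topology: single-mesh involute geometry — m = 3.572, N = 63
pitch radius r_p = m·N/2 = 3.572·63/2 = 112.518000
base radius r_b = r_p·cos α = 112.518000·cos 15.659° = 108.341910
roll angle φ = 29.007° = 0.50626766 rad
x = r_b·(cos φ + φ·sin φ) = 121.349222
y = r_b·(sin φ − φ·cos φ) = 4.567131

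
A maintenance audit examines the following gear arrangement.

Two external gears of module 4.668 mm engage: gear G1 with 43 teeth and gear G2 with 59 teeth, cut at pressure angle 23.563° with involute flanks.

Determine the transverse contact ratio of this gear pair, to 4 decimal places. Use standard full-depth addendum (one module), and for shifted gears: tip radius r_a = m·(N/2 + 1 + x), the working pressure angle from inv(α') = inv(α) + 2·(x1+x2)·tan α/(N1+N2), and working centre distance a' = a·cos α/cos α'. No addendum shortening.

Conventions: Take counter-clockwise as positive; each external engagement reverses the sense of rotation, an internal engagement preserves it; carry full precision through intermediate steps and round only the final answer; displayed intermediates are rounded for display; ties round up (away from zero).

1.5899

recognized (one external pair, fixed centres): single-mesh tooth geometry, m = 4.668, N1 = 43, N2 = 59
base radii: r_b1 = 91.993924, r_b2 = 126.224221
tip radii: r_a1 = 105.030000, r_a2 = 142.374000
no profile shift: α' = α, a' = a
action lengths: √(r_a1²−r_b1²) = 50.679570, √(r_a2²−r_b2²) = 65.861991
base pitch p_b = π·m·cos α = 13.442206
CR = (50.679570 + 65.861991 − 238.068000·sin 23.56300°)/13.442206 = 1.589930
contact ratio ≈ 1.5899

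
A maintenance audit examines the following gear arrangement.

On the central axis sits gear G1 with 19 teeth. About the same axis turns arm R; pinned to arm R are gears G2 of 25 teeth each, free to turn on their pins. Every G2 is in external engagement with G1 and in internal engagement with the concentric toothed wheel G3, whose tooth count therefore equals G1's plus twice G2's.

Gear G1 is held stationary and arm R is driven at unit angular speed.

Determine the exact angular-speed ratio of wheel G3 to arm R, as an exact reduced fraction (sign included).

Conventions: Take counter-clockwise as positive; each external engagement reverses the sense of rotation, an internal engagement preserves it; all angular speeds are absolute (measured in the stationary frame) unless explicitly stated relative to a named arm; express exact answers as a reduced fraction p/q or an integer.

88/69

class = planetary set [G3 = 19+2·25 = 69; Willis about the carrier]
ring teeth: 19 + 2·25 = 69
19(ω_sun−ω_arm) = −69(ω_ring−ω_arm),  ω_sun = 0, ω_arm = 1
ω_ring = 1 − (19/69)(0−1) = 88/69
ω_out/ω_in = 88/69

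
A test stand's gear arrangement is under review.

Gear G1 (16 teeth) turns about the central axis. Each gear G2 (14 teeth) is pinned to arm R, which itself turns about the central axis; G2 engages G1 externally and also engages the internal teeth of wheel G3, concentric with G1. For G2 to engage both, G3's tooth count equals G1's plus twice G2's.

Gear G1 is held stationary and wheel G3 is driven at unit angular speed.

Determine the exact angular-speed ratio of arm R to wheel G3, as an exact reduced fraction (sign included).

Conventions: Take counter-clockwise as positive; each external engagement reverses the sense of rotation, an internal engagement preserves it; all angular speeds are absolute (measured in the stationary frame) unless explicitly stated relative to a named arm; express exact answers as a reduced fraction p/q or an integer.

planetary set (16T centre, 14T on arm, 44T internal) — Willis relation
ring teeth: 16 + 2·14 = 44
16(ω_sun−ω_arm) = −44(ω_ring−ω_arm),  ω_sun = 0, ω_ring = 1
16(0−ω_arm) = −44(1−ω_arm)  ⇒  60·ω_arm = 44  ⇒  ω_arm = 11/15
ω_out/ω_in = 11/15

11/15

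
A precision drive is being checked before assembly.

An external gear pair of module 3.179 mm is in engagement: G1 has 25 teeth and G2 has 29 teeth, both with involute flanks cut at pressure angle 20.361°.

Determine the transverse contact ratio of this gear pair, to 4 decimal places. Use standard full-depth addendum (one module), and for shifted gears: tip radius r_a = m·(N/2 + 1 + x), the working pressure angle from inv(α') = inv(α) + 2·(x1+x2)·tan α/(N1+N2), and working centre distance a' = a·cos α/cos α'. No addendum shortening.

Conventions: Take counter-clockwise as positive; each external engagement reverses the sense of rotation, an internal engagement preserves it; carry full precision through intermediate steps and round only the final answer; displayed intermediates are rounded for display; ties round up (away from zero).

1.6142

class = single-mesh tooth geometry [involute pair 25T × 29T, m = 3.179]
base radii: r_b1 = 37.254663, r_b2 = 43.215409
tip radii: r_a1 = 42.916500, r_a2 = 49.274500
no profile shift: α' = α, a' = a
action lengths: √(r_a1²−r_b1²) = 21.305306, √(r_a2²−r_b2²) = 23.672870
base pitch p_b = π·m·cos α = 9.363118
CR = (21.305306 + 23.672870 − 85.833000·sin 20.36100°)/9.363118 = 1.614202
contact ratio ≈ 1.6142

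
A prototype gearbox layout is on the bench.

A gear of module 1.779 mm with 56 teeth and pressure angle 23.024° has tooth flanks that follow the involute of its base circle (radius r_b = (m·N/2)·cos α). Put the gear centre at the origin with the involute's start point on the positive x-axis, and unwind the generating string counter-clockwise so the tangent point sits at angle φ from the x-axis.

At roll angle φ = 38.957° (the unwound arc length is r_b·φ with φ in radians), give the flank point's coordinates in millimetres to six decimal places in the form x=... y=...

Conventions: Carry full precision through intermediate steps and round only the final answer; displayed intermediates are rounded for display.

topology: single-mesh involute geometry — m = 1.779, N = 56
pitch radius r_p = m·N/2 = 1.779·56/2 = 49.812000
base radius r_b = r_p·cos α = 49.812000·cos 23.024° = 45.844031
roll angle φ = 38.957° = 0.67992792 rad
x = r_b·(cos φ + φ·sin φ) = 55.247277
y = r_b·(sin φ − φ·cos φ) = 4.584988

x=55.247277 y=4.584988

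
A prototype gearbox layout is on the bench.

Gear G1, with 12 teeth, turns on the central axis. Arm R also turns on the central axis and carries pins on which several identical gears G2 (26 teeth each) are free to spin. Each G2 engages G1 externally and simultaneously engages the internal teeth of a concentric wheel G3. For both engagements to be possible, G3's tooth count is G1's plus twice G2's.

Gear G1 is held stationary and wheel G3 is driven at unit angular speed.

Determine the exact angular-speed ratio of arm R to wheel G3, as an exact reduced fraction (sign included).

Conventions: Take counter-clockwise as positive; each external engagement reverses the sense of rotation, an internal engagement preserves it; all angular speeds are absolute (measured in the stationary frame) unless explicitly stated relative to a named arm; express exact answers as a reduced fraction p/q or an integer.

16/19

planetary set (12T centre, 26T on arm, 64T internal) — Willis relation
ring teeth: 12 + 2·26 = 64
12(ω_sun−ω_arm) = −64(ω_ring−ω_arm),  ω_sun = 0, ω_ring = 1
12(0−ω_arm) = −64(1−ω_arm)  ⇒  76·ω_arm = 64  ⇒  ω_arm = 16/19
ω_out/ω_in = 16/19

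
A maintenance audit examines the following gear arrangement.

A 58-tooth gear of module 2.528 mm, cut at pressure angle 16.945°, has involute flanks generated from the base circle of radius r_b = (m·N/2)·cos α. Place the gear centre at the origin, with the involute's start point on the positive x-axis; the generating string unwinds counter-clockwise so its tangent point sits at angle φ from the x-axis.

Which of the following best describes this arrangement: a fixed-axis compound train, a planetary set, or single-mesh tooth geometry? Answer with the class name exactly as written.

single-mesh tooth geometry

recognized (one wheel, involute flank): single-mesh tooth geometry, m = 2.528, N = 58
classification: single-mesh tooth geometry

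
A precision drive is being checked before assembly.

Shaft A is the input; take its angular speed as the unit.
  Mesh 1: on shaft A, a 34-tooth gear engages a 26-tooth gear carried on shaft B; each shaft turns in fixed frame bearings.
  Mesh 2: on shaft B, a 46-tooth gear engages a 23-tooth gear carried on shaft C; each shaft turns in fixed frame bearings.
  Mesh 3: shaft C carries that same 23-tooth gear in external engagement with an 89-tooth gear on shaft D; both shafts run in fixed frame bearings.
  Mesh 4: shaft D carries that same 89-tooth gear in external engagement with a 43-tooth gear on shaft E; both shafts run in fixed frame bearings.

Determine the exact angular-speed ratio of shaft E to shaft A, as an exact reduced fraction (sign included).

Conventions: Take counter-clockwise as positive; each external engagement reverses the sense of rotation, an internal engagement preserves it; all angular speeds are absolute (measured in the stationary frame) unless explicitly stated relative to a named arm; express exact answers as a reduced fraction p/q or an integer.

class = fixed-axis compound train [4 meshes; 4 ratios multiply, 4 sense flips]
mesh 1 [34T→26T]: running ratio 17/13, sense −
mesh 2 [46T→23T]: running ratio 34/13, sense +
mesh 3 [23T→89T]: running ratio 782/1157, sense −
mesh 4 [89T→43T]: running ratio 782/559, sense +
ω_out/ω_in = 782/559

782/559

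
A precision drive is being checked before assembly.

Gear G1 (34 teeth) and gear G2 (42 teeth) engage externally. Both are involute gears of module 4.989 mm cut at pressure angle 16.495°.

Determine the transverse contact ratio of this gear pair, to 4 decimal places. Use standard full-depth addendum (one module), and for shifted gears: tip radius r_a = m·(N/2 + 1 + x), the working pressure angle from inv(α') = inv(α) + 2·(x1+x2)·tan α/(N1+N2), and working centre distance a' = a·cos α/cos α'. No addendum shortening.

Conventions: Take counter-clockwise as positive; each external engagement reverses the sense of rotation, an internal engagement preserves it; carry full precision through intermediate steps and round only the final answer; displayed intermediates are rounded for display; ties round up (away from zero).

1.8952

class = single-mesh tooth geometry [involute pair 34T × 42T, m = 4.989]
base radii: r_b1 = 81.322480, r_b2 = 100.457181
tip radii: r_a1 = 89.802000, r_a2 = 109.758000
no profile shift: α' = α, a' = a
action lengths: √(r_a1²−r_b1²) = 38.092696, √(r_a2²−r_b2²) = 44.217342
base pitch p_b = π·m·cos α = 15.028359
CR = (38.092696 + 44.217342 − 189.582000·sin 16.49500°)/15.028359 = 1.895197
contact ratio ≈ 1.8952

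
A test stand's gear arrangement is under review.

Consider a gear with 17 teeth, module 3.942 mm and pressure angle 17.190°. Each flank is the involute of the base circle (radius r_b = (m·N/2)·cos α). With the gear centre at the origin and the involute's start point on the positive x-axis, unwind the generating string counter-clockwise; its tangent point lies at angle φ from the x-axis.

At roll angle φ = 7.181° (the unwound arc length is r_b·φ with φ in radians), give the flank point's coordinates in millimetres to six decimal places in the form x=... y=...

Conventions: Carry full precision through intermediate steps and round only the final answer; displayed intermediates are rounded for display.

x=32.260665 y=0.020974

single-mesh involute tooth geometry (17T wheel at module 3.942)
pitch radius r_p = m·N/2 = 3.942·17/2 = 33.507000
base radius r_b = r_p·cos α = 33.507000·cos 17.190° = 32.010241
roll angle φ = 7.181° = 0.12533209 rad
x = r_b·(cos φ + φ·sin φ) = 32.260665
y = r_b·(sin φ − φ·cos φ) = 0.020974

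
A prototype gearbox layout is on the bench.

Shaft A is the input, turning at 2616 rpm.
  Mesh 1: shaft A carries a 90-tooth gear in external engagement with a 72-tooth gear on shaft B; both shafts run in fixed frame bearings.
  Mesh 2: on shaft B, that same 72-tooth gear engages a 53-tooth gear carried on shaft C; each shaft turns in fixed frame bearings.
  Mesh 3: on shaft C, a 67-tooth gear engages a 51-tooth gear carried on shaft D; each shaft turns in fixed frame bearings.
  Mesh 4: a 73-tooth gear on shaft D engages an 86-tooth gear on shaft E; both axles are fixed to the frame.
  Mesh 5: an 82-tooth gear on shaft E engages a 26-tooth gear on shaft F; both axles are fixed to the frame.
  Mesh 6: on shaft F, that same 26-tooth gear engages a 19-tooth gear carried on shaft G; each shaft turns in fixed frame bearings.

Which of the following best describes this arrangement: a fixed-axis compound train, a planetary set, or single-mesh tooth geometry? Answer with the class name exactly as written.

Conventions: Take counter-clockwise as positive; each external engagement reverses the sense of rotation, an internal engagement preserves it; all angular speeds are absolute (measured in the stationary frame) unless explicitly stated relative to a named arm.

6-mesh fixed-axis compound train (all bearings frame-fixed)
classification: fixed-axis compound train

fixed-axis compound train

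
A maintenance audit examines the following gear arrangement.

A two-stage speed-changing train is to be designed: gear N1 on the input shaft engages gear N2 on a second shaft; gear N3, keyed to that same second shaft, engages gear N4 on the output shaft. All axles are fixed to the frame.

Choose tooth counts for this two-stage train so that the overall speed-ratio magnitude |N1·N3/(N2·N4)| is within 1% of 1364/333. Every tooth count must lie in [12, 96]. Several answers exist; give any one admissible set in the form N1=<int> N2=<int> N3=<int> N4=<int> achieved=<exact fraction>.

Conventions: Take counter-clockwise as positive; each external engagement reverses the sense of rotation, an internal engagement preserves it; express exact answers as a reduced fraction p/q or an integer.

design class (target 1364/333): fixed-axis compound train
target = 1364/333 in lowest terms: an exact hit needs N1·N3 = k·1364 and N2·N4 = k·333 for one integer k, every count in [12, 96]; additionally prefer no 1:1 stage (N1 ≠ N2, N3 ≠ N4)
k = 1: no 1:1-free in-range split of k·1364 and k·333 into factor pairs; take k = 2
k = 2: N1·N3 = 2728 = 31·88, N2·N4 = 666 = 18·37
achieved = 31·88/(18·37) = 1364/333; |achieved − target| = 0 ≤ 341/8325 ✓

N1=31 N2=18 N3=88 N4=37 achieved=1364/333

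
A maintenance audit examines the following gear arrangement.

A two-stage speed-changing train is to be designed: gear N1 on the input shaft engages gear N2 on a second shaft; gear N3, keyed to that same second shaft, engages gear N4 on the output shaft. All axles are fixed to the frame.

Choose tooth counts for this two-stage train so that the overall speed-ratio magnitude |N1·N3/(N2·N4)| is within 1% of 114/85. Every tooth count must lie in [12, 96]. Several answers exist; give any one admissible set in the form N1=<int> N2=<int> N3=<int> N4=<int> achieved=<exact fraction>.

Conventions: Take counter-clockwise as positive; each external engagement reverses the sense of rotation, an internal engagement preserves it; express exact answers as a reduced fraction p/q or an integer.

2-stage fixed-axis compound train for ratio 114/85
target = 114/85 in lowest terms: an exact hit needs N1·N3 = k·114 and N2·N4 = k·85 for one integer k, every count in [12, 96]; additionally prefer no 1:1 stage (N1 ≠ N2, N3 ≠ N4)
k = 1…2: no 1:1-free in-range split of k·114 and k·85 into factor pairs; take k = 3
k = 3: N1·N3 = 342 = 18·19, N2·N4 = 255 = 15·17
achieved = 18·19/(15·17) = 114/85; |achieved − target| = 0 ≤ 57/4250 ✓

N1=18 N2=15 N3=19 N4=17 achieved=114/85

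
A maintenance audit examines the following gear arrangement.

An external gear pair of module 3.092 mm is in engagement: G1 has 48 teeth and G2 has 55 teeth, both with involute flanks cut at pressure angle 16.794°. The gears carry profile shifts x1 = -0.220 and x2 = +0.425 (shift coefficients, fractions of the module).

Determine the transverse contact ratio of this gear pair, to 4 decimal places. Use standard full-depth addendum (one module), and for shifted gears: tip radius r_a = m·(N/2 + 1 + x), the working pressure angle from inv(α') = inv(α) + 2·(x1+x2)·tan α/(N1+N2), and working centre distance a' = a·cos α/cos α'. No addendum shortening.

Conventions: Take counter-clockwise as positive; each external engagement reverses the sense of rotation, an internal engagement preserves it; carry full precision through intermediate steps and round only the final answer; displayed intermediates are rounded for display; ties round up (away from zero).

single-mesh involute tooth geometry (48T engaging 55T at module 3.092)
base radii: r_b1 = 71.043011, r_b2 = 81.403450
tip radii: r_a1 = 76.619760, r_a2 = 89.436100
inv(α') = inv(16.794°) + 2·(-0.220+0.425)·tan α/(48+55) = 0.00989430  ⇒  α' = 17.51620°
a' = a·cos α / cos α' = 159.2380·cos 16.794°/cos 17.51620° = 159.858808
action lengths: √(r_a1²−r_b1²) = 28.696310, √(r_a2²−r_b2²) = 37.044491
base pitch p_b = π·m·cos α = 9.299508
CR = (28.696310 + 37.044491 − 159.858808·sin 17.51620°)/9.299508 = 1.895502
contact ratio ≈ 1.8955

1.8955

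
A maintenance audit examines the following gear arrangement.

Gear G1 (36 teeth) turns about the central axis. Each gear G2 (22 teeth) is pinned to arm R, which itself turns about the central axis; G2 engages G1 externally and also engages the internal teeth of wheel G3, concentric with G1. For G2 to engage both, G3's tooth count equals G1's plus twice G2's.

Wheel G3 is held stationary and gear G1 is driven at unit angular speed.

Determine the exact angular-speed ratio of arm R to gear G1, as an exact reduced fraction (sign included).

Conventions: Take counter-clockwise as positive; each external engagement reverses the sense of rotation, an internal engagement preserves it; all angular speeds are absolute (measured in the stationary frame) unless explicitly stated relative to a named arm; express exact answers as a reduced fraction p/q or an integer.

class = planetary set [G3 = 36+2·22 = 80; Willis about the carrier]
ring teeth: 36 + 2·22 = 80
36(ω_sun−ω_arm) = −80(ω_ring−ω_arm),  ω_ring = 0, ω_sun = 1
36(1−ω_arm) = −80(0−ω_arm)  ⇒  116·ω_arm = 36  ⇒  ω_arm = 9/29
ω_out/ω_in = 9/29

9/29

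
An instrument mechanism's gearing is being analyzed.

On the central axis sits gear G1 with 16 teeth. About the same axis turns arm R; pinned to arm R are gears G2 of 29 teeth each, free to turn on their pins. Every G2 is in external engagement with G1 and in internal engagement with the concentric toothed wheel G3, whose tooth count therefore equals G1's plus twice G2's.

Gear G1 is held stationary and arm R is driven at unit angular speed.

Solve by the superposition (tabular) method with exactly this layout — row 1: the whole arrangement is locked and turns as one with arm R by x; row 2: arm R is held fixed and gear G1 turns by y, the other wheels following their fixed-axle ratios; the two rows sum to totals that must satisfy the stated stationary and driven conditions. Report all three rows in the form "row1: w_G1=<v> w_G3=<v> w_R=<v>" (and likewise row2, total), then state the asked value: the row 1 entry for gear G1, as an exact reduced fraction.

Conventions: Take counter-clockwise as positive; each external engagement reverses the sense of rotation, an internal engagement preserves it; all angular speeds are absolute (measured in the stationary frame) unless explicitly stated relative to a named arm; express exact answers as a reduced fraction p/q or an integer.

row1: w_G1=1 w_G3=1 w_R=1
row2: w_G1=-1 w_G3=8/37 w_R=0
total: w_G1=0 w_G3=45/37 w_R=1
asked value: 1

planetary set (16T centre, 29T on arm, 74T internal) — Willis relation
row 1 — lock + rotate with arm: ω_sun = ω_ring = ω_arm = x
row 2: sun turns y, ring = −(16/74)·y, arm 0
boundary: total ω_sun = x + y = 0 and total ω_arm = x = 1  ⇒  y = -1, x = 1
row 2 ring = −(16/74)·(-1) = 8/37
totals (row 1 + row 2): sun 1 + (-1) = 0, ring 1 + 8/37 = 45/37, arm 1 + 0 = 1
asked cell (row1, sun) = 1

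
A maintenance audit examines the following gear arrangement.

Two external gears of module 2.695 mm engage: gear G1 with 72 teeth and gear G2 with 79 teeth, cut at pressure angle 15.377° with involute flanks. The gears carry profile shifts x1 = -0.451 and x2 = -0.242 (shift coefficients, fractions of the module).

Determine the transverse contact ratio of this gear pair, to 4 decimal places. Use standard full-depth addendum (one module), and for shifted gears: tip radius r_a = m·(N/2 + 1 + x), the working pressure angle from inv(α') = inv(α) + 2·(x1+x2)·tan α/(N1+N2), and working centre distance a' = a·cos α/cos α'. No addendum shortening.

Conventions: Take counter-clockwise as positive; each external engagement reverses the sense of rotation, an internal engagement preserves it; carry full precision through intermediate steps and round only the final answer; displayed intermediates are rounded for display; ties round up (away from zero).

recognized (one external pair, fixed centres): single-mesh tooth geometry, m = 2.695, N1 = 72, N2 = 79
base radii: r_b1 = 93.546871, r_b2 = 102.641706
tip radii: r_a1 = 98.499555, r_a2 = 108.495310
inv(α') = inv(15.377°) + 2·(-0.451-0.242)·tan α/(72+79) = 0.00411048  ⇒  α' = 13.14357°
a' = a·cos α / cos α' = 203.4725·cos 15.377°/cos 13.14357° = 201.466321
action lengths: √(r_a1²−r_b1²) = 30.840643, √(r_a2²−r_b2²) = 35.155548
base pitch p_b = π·m·cos α = 8.163505
CR = (30.840643 + 35.155548 − 201.466321·sin 13.14357°)/8.163505 = 2.472516
contact ratio ≈ 2.4725

2.4725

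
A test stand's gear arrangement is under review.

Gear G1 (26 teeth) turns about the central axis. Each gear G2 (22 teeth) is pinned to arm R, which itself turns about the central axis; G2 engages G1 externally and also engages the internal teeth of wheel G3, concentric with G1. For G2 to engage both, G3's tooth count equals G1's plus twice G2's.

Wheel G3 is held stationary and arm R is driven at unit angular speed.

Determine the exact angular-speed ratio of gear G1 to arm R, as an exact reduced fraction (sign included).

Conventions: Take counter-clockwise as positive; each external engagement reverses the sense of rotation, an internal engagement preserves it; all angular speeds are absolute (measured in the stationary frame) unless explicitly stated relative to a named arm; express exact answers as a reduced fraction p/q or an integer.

48/13

class = planetary set [G3 = 26+2·22 = 70; Willis about the carrier]
ring teeth: 26 + 2·22 = 70
26(ω_sun−ω_arm) = −70(ω_ring−ω_arm),  ω_ring = 0, ω_arm = 1
ω_sun = 1 − (70/26)(0−1) = 48/13
ω_out/ω_in = 48/13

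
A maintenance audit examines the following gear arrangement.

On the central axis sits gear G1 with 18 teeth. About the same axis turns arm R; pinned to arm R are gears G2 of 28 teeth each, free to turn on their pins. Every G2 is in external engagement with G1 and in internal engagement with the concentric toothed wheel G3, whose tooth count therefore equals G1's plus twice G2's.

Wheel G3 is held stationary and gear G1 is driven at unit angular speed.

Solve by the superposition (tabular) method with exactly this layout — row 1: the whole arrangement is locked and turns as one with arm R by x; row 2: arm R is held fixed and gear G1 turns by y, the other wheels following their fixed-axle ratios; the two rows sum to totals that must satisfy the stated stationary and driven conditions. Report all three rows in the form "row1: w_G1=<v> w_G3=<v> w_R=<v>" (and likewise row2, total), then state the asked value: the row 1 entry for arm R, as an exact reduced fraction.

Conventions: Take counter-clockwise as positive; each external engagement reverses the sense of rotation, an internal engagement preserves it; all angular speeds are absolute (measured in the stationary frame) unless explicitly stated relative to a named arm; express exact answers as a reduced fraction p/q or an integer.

row1: w_G1=9/46 w_G3=9/46 w_R=9/46
row2: w_G1=37/46 w_G3=-9/46 w_R=0
total: w_G1=1 w_G3=0 w_R=9/46
asked value: 9/46

planetary set (18T centre, 28T on arm, 74T internal) — Willis relation
row 1 — lock + rotate with arm: ω_sun = ω_ring = ω_arm = x
row 2 — arm fixed, fixed-axis ratios: sun y, ring −(18/74)·y, arm 0
boundary: total ω_ring = x − (18/74)·y = 0 and total ω_sun = x + y = 1  ⇒  y = 37/46, x = 9/46
row 2 ring = −(18/74)·37/46 = -9/46
totals (row 1 + row 2): sun 9/46 + 37/46 = 1, ring 9/46 + (-9/46) = 0, arm 9/46 + 0 = 9/46
asked cell (row1, arm) = 9/46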